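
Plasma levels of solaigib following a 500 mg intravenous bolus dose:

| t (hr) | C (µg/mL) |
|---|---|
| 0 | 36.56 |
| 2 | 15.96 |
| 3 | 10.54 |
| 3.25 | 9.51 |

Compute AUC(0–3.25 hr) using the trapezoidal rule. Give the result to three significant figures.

AUC = 68.3 µg/mL·hr

Trapezoidal AUC_0→3.25:
  [0→2]: (36.56+15.96)/2 × 2 = 52.52
  [2→3]: (15.96+10.54)/2 × 1 = 13.25
  [3→3.25]: (10.54+9.51)/2 × 0.25 = 2.50625
  Sum = 68.27625 µg/mL·hr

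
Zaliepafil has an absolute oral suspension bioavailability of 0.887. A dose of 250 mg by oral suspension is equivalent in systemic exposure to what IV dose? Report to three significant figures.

D_iv = 222 mg

Systemic exposure from an extravascular dose = F × D_ev, so the equivalent IV dose is F × D_ev.
D_iv = F × D_ev = 0.887 × 250 = 221.75 mg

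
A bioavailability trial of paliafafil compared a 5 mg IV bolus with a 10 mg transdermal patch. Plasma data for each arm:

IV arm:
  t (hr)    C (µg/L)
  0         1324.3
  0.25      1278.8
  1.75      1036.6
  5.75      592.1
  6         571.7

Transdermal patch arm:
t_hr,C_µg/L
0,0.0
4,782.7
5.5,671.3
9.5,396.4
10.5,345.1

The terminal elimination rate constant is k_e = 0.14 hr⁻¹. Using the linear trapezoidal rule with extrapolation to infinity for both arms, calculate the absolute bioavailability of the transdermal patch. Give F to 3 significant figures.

F = 0.399

Trapezoidal AUC_0→6 (IV):
  [0→0.25]: (1324.3+1278.8)/2 × 0.25 = 325.3875
  [0.25→1.75]: (1278.8+1036.6)/2 × 1.5 = 1736.55
  [1.75→5.75]: (1036.6+592.1)/2 × 4 = 3257.4
  [5.75→6]: (592.1+571.7)/2 × 0.25 = 145.475
  Sum = 5464.8125 µg/L·hr
IV tail: 571.7/0.14 = 4083.571; AUC_iv,0→∞ = 5464.8125 + 4083.571 = 9548.3835 µg/L·hr
Trapezoidal AUC_0→10.5 (transdermal patch):
  [0→4]: (0.0+782.7)/2 × 4 = 1565.4
  [4→5.5]: (782.7+671.3)/2 × 1.5 = 1090.5
  [5.5→9.5]: (671.3+396.4)/2 × 4 = 2135.4
  [9.5→10.5]: (396.4+345.1)/2 × 1 = 370.75
  Sum = 5162.05 µg/L·hr
transdermal patch tail: 345.1/0.14 = 2465.000; AUC_ev,0→∞ = 5162.05 + 2465.000 = 7627.05 µg/L·hr
F = (AUC_ev/D_ev)/(AUC_iv/D_iv) = (7627.05/10)/(9548.3835/5) = 762.705/1909.6767 = 0.3994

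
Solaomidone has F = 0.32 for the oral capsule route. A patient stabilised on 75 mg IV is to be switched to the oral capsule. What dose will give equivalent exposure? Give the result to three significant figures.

For equal systemic exposure: F × D_ev = D_iv
D_ev = D_iv / F = 75 / 0.32 = 234.375 mg

D_oral = 234 mg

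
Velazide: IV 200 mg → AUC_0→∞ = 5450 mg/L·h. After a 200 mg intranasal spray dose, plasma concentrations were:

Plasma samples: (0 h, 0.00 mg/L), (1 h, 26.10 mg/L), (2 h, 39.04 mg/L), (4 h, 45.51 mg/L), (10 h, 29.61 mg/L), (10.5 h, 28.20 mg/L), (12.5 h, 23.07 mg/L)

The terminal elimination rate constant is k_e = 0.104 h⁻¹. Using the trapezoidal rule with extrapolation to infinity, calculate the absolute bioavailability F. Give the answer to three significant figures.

F = 0.118

Trapezoidal AUC_0→12.5 (intranasal spray):
  [0→1]: (0.00+26.10)/2 × 1 = 13.05
  [1→2]: (26.10+39.04)/2 × 1 = 32.57
  [2→4]: (39.04+45.51)/2 × 2 = 84.55
  [4→10]: (45.51+29.61)/2 × 6 = 225.36
  [10→10.5]: (29.61+28.20)/2 × 0.5 = 14.4525
  [10.5→12.5]: (28.20+23.07)/2 × 2 = 51.27
  Sum = 421.2525 mg/L·h
Tail: C_last/k_e = 23.07/0.104 = 221.827
AUC_0→∞ (intranasal spray) = 421.2525 + 221.827 = 643.0795 mg/L·h
F = (AUC_ev/D_ev)/(AUC_iv/D_iv) = (643.0795/200)/(5450/200) = 3.2153975/27.25 = 0.1180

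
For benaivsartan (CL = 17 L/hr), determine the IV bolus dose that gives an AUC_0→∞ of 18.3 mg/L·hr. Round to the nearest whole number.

Dose = 311 mg

Dose_iv = CL × AUC_0→∞
     = 17 × 18.3 = 311.1 mg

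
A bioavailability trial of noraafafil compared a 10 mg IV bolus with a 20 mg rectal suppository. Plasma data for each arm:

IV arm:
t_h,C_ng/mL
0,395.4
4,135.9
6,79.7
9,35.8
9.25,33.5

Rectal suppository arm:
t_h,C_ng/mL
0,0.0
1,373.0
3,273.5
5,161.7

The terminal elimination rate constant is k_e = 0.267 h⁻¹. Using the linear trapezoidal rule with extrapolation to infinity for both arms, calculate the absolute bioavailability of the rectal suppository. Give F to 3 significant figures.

Trapezoidal AUC_0→9.25 (IV):
  [0→4]: (395.4+135.9)/2 × 4 = 1062.6
  [4→6]: (135.9+79.7)/2 × 2 = 215.6
  [6→9]: (79.7+35.8)/2 × 3 = 173.25
  [9→9.25]: (35.8+33.5)/2 × 0.25 = 8.6625
  Sum = 1460.1125 ng/mL·h
IV tail: 33.5/0.267 = 125.468; AUC_iv,0→∞ = 1460.1125 + 125.468 = 1585.5805 ng/mL·h
Trapezoidal AUC_0→5 (rectal suppository):
  [0→1]: (0.0+373.0)/2 × 1 = 186.5
  [1→3]: (373.0+273.5)/2 × 2 = 646.5
  [3→5]: (273.5+161.7)/2 × 2 = 435.2
  Sum = 1268.2 ng/mL·h
rectal suppository tail: 161.7/0.267 = 605.618; AUC_ev,0→∞ = 1268.2 + 605.618 = 1873.818 ng/mL·h
F = (AUC_ev/D_ev)/(AUC_iv/D_iv) = (1873.818/20)/(1585.5805/10) = 93.6909/158.55805 = 0.5909

F = 0.591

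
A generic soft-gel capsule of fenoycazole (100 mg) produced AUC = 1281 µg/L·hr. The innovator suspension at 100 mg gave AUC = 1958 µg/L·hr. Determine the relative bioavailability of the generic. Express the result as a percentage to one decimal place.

F_rel = (AUC_test/D_test) / (AUC_ref/D_ref)
      = (1281/100) / (1958/100)
      = 12.81 / 19.58 = 0.6542 = 65.42%

F_rel = 65.4%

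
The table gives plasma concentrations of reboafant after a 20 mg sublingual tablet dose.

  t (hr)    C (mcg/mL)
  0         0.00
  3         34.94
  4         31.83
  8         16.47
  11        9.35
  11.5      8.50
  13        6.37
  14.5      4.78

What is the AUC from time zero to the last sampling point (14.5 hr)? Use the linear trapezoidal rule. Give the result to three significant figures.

AUC = 245 mcg/mL·hr

Trapezoidal AUC_0→14.5:
  [0→3]: (0.00+34.94)/2 × 3 = 52.41
  [3→4]: (34.94+31.83)/2 × 1 = 33.385
  [4→8]: (31.83+16.47)/2 × 4 = 96.6
  [8→11]: (16.47+9.35)/2 × 3 = 38.73
  [11→11.5]: (9.35+8.50)/2 × 0.5 = 4.4625
  [11.5→13]: (8.50+6.37)/2 × 1.5 = 11.1525
  [13→14.5]: (6.37+4.78)/2 × 1.5 = 8.3625
  Sum = 245.1025 mcg/mL·hr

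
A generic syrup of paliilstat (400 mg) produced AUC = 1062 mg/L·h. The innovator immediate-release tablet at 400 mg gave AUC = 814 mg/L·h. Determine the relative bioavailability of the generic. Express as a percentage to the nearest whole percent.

F_rel = (AUC_test/D_test) / (AUC_ref/D_ref)
      = (1062/400) / (814/400)
      = 2.655 / 2.035 = 1.3047 = 130.47%

F_rel = 130%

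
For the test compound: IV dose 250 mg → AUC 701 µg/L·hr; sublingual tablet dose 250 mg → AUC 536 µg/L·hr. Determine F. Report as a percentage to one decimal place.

F = 76.5%

F = (AUC_ev / D_ev) / (AUC_iv / D_iv)
  = (536/250) / (701/250)
  = 2.144 / 2.804 = 0.7646
  = 76.46%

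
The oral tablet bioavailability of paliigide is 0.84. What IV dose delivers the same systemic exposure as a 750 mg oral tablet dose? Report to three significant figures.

Systemic exposure from an extravascular dose = F × D_ev, so the equivalent IV dose is F × D_ev.
D_iv = F × D_ev = 0.84 × 750 = 630 mg

D_iv = 630 mg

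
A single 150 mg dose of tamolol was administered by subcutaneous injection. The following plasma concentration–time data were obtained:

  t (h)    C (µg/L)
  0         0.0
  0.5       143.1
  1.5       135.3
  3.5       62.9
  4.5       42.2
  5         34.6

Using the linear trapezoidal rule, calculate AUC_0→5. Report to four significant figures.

Trapezoidal AUC_0→5:
  [0→0.5]: (0.0+143.1)/2 × 0.5 = 35.775
  [0.5→1.5]: (143.1+135.3)/2 × 1 = 139.2
  [1.5→3.5]: (135.3+62.9)/2 × 2 = 198.2
  [3.5→4.5]: (62.9+42.2)/2 × 1 = 52.55
  [4.5→5]: (42.2+34.6)/2 × 0.5 = 19.2
  Sum = 444.925 µg/L·h

AUC = 444.9 µg/L·h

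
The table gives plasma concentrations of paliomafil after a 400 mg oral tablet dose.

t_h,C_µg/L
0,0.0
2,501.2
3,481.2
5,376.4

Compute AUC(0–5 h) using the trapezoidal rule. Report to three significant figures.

Trapezoidal AUC_0→5:
  [0→2]: (0.0+501.2)/2 × 2 = 501.2
  [2→3]: (501.2+481.2)/2 × 1 = 491.2
  [3→5]: (481.2+376.4)/2 × 2 = 857.6
  Sum = 1850.0 µg/L·h

AUC = 1850 µg/L·h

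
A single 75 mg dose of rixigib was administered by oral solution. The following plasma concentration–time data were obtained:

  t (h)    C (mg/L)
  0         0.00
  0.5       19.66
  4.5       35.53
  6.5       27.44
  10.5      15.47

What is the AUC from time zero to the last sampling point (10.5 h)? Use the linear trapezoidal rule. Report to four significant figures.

Trapezoidal AUC_0→10.5:
  [0→0.5]: (0.00+19.66)/2 × 0.5 = 4.915
  [0.5→4.5]: (19.66+35.53)/2 × 4 = 110.38
  [4.5→6.5]: (35.53+27.44)/2 × 2 = 62.97
  [6.5→10.5]: (27.44+15.47)/2 × 4 = 85.82
  Sum = 264.085 mg/L·h

AUC = 264.1 mg/L·h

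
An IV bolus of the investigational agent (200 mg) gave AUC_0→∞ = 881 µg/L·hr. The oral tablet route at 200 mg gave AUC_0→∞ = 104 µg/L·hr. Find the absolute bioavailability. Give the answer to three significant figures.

F = (AUC_ev / D_ev) / (AUC_iv / D_iv)
  = (104/200) / (881/200)
  = 0.52 / 4.405 = 0.1180

F = 0.118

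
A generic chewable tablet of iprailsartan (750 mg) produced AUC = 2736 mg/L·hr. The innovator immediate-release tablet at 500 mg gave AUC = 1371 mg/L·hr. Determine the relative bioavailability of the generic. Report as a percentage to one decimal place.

F_rel = 133.0%

F_rel = (AUC_test/D_test) / (AUC_ref/D_ref)
      = (2736/750) / (1371/500)
      = 3.648 / 2.742 = 1.3304 = 133.04%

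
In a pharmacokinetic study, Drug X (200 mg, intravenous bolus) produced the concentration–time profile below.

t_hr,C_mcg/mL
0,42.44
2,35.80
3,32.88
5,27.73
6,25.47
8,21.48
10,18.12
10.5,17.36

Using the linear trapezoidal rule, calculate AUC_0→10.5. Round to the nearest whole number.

AUC = 295 mcg/mL·hr

Trapezoidal AUC_0→10.5:
  [0→2]: (42.44+35.80)/2 × 2 = 78.24
  [2→3]: (35.80+32.88)/2 × 1 = 34.34
  [3→5]: (32.88+27.73)/2 × 2 = 60.61
  [5→6]: (27.73+25.47)/2 × 1 = 26.6
  [6→8]: (25.47+21.48)/2 × 2 = 46.95
  [8→10]: (21.48+18.12)/2 × 2 = 39.6
  [10→10.5]: (18.12+17.36)/2 × 0.5 = 8.87
  Sum = 295.21 mcg/mL·hr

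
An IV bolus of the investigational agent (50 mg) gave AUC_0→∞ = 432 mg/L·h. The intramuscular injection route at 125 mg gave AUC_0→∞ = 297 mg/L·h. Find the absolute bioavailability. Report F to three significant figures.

F = 0.275

F = (AUC_ev / D_ev) / (AUC_iv / D_iv)
  = (297/125) / (432/50)
  = 2.376 / 8.64 = 0.2750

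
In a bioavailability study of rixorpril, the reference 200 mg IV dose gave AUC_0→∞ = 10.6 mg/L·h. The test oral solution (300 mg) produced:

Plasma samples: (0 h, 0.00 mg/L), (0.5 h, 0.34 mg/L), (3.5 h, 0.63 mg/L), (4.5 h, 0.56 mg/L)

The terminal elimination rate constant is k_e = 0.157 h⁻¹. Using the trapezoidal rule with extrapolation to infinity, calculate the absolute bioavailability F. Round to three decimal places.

F = 0.359

Trapezoidal AUC_0→4.5 (oral solution):
  [0→0.5]: (0.00+0.34)/2 × 0.5 = 0.085
  [0.5→3.5]: (0.34+0.63)/2 × 3 = 1.455
  [3.5→4.5]: (0.63+0.56)/2 × 1 = 0.595
  Sum = 2.135 mg/L·h
Tail: C_last/k_e = 0.56/0.157 = 3.567
AUC_0→∞ (oral solution) = 2.135 + 3.567 = 5.702 mg/L·h
F = (AUC_ev/D_ev)/(AUC_iv/D_iv) = (5.702/300)/(10.6/200) = 0.0190067/0.053 = 0.3586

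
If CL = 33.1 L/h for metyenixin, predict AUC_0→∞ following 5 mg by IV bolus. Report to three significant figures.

AUC_0→∞ = Dose_iv / CL
        = 5 / 33.1 = 0.151057 mg/L·h

AUC = 0.151 mg/L·h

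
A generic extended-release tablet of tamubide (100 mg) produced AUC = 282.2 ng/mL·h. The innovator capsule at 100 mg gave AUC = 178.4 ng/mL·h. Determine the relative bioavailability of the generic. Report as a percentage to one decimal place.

F_rel = 158.2%

F_rel = (AUC_test/D_test) / (AUC_ref/D_ref)
      = (282.2/100) / (178.4/100)
      = 2.822 / 1.784 = 1.5818 = 158.18%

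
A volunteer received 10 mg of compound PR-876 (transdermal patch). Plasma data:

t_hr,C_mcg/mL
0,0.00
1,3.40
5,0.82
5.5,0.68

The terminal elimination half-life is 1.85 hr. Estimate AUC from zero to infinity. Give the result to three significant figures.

AUC = 12.3 mcg/mL·hr

Trapezoidal AUC_0→5.5:
  [0→1]: (0.00+3.40)/2 × 1 = 1.7
  [1→5]: (3.40+0.82)/2 × 4 = 8.44
  [5→5.5]: (0.82+0.68)/2 × 0.5 = 0.375
  Sum = 10.515 mcg/mL·hr
k_e = ln2 / t½ = 0.693147 / 1.85 = 0.3747 hr^-1
Extrapolated tail: C_last / k_e = 0.68 / 0.3747 = 1.815
AUC_0→∞ = 10.515 + 1.815 = 12.33 mcg/mL·hr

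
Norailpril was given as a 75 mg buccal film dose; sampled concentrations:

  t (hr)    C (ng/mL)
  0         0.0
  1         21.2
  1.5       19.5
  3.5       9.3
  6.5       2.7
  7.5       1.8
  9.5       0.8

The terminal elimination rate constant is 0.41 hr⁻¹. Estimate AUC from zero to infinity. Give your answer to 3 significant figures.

Trapezoidal AUC_0→9.5:
  [0→1]: (0.0+21.2)/2 × 1 = 10.6
  [1→1.5]: (21.2+19.5)/2 × 0.5 = 10.175
  [1.5→3.5]: (19.5+9.3)/2 × 2 = 28.8
  [3.5→6.5]: (9.3+2.7)/2 × 3 = 18.0
  [6.5→7.5]: (2.7+1.8)/2 × 1 = 2.25
  [7.5→9.5]: (1.8+0.8)/2 × 2 = 2.6
  Sum = 72.425 ng/mL·hr
Extrapolated tail: C_last / k_e = 0.8 / 0.41 = 1.951
AUC_0→∞ = 72.425 + 1.951 = 74.376 ng/mL·hr

AUC = 74.4 ng/mL·hr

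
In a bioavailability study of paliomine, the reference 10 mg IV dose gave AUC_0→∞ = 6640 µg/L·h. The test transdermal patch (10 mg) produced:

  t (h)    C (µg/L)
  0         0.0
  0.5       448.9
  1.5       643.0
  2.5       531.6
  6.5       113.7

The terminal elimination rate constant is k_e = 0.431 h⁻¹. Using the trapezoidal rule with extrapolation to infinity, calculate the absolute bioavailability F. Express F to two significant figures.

Trapezoidal AUC_0→6.5 (transdermal patch):
  [0→0.5]: (0.0+448.9)/2 × 0.5 = 112.225
  [0.5→1.5]: (448.9+643.0)/2 × 1 = 545.95
  [1.5→2.5]: (643.0+531.6)/2 × 1 = 587.3
  [2.5→6.5]: (531.6+113.7)/2 × 4 = 1290.6
  Sum = 2536.075 µg/L·h
Tail: C_last/k_e = 113.7/0.431 = 263.805
AUC_0→∞ (transdermal patch) = 2536.075 + 263.805 = 2799.88 µg/L·h
F = (AUC_ev/D_ev)/(AUC_iv/D_iv) = (2799.88/10)/(6640/10) = 279.988/664 = 0.4217

F = 0.42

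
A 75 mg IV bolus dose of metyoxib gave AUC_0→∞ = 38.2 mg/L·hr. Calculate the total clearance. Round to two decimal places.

CL = 1.96 L/hr

CL = Dose_iv / AUC_0→∞
   = 75 / 38.2 = 1.96335 L/hr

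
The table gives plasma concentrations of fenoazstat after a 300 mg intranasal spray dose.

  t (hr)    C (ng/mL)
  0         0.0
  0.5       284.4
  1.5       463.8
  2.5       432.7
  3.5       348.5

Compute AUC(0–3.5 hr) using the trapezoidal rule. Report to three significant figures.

Trapezoidal AUC_0→3.5:
  [0→0.5]: (0.0+284.4)/2 × 0.5 = 71.1
  [0.5→1.5]: (284.4+463.8)/2 × 1 = 374.1
  [1.5→2.5]: (463.8+432.7)/2 × 1 = 448.25
  [2.5→3.5]: (432.7+348.5)/2 × 1 = 390.6
  Sum = 1284.05 ng/mL·hr

AUC = 1280 ng/mL·hr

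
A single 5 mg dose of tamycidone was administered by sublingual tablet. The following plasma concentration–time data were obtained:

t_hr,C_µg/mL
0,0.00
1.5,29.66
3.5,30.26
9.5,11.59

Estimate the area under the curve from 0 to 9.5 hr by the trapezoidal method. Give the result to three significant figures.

Trapezoidal AUC_0→9.5:
  [0→1.5]: (0.00+29.66)/2 × 1.5 = 22.245
  [1.5→3.5]: (29.66+30.26)/2 × 2 = 59.92
  [3.5→9.5]: (30.26+11.59)/2 × 6 = 125.55
  Sum = 207.715 µg/mL·hr

AUC = 208 µg/mL·hr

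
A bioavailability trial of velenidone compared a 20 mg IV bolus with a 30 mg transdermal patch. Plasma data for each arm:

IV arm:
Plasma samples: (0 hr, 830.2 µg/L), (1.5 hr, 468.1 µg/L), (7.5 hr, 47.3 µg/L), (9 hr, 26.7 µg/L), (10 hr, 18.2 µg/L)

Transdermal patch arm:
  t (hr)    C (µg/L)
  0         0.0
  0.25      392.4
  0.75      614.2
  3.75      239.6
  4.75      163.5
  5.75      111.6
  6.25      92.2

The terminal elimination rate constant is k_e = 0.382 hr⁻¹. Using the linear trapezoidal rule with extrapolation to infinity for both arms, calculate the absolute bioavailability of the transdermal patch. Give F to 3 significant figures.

F = 0.558

Trapezoidal AUC_0→10 (IV):
  [0→1.5]: (830.2+468.1)/2 × 1.5 = 973.725
  [1.5→7.5]: (468.1+47.3)/2 × 6 = 1546.2
  [7.5→9]: (47.3+26.7)/2 × 1.5 = 55.5
  [9→10]: (26.7+18.2)/2 × 1 = 22.45
  Sum = 2597.875 µg/L·hr
IV tail: 18.2/0.382 = 47.644; AUC_iv,0→∞ = 2597.875 + 47.644 = 2645.519 µg/L·hr
Trapezoidal AUC_0→6.25 (transdermal patch):
  [0→0.25]: (0.0+392.4)/2 × 0.25 = 49.05
  [0.25→0.75]: (392.4+614.2)/2 × 0.5 = 251.65
  [0.75→3.75]: (614.2+239.6)/2 × 3 = 1280.7
  [3.75→4.75]: (239.6+163.5)/2 × 1 = 201.55
  [4.75→5.75]: (163.5+111.6)/2 × 1 = 137.55
  [5.75→6.25]: (111.6+92.2)/2 × 0.5 = 50.95
  Sum = 1971.45 µg/L·hr
transdermal patch tail: 92.2/0.382 = 241.361; AUC_ev,0→∞ = 1971.45 + 241.361 = 2212.811 µg/L·hr
F = (AUC_ev/D_ev)/(AUC_iv/D_iv) = (2212.811/30)/(2645.519/20) = 73.7604/132.27595 = 0.5576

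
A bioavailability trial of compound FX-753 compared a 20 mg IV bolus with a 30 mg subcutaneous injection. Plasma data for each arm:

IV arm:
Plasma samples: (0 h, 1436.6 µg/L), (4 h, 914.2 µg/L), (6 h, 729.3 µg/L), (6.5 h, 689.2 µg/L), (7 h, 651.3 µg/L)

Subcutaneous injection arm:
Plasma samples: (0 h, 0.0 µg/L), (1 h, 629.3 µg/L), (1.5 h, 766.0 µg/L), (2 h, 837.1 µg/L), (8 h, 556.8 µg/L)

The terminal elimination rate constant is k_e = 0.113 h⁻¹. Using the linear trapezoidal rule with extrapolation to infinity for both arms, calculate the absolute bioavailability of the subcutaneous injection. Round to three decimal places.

Trapezoidal AUC_0→7 (IV):
  [0→4]: (1436.6+914.2)/2 × 4 = 4701.6
  [4→6]: (914.2+729.3)/2 × 2 = 1643.5
  [6→6.5]: (729.3+689.2)/2 × 0.5 = 354.625
  [6.5→7]: (689.2+651.3)/2 × 0.5 = 335.125
  Sum = 7034.85 µg/L·h
IV tail: 651.3/0.113 = 5763.717; AUC_iv,0→∞ = 7034.85 + 5763.717 = 12798.567 µg/L·h
Trapezoidal AUC_0→8 (subcutaneous injection):
  [0→1]: (0.0+629.3)/2 × 1 = 314.65
  [1→1.5]: (629.3+766.0)/2 × 0.5 = 348.825
  [1.5→2]: (766.0+837.1)/2 × 0.5 = 400.775
  [2→8]: (837.1+556.8)/2 × 6 = 4181.7
  Sum = 5245.95 µg/L·h
subcutaneous injection tail: 556.8/0.113 = 4927.434; AUC_ev,0→∞ = 5245.95 + 4927.434 = 10173.384 µg/L·h
F = (AUC_ev/D_ev)/(AUC_iv/D_iv) = (10173.384/30)/(12798.567/20) = 339.1128/639.92835 = 0.5299

F = 0.530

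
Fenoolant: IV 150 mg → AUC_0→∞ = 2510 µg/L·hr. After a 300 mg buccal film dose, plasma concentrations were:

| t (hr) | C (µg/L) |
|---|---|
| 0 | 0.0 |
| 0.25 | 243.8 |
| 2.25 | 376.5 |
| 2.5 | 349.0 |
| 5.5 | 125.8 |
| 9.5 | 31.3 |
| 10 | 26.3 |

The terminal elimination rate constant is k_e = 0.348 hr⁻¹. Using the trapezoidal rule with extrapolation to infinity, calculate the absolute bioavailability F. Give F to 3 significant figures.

Trapezoidal AUC_0→10 (buccal film):
  [0→0.25]: (0.0+243.8)/2 × 0.25 = 30.475
  [0.25→2.25]: (243.8+376.5)/2 × 2 = 620.3
  [2.25→2.5]: (376.5+349.0)/2 × 0.25 = 90.6875
  [2.5→5.5]: (349.0+125.8)/2 × 3 = 712.2
  [5.5→9.5]: (125.8+31.3)/2 × 4 = 314.2
  [9.5→10]: (31.3+26.3)/2 × 0.5 = 14.4
  Sum = 1782.2625 µg/L·hr
Tail: C_last/k_e = 26.3/0.348 = 75.575
AUC_0→∞ (buccal film) = 1782.2625 + 75.575 = 1857.8375 µg/L·hr
F = (AUC_ev/D_ev)/(AUC_iv/D_iv) = (1857.8375/300)/(2510/150) = 6.19279/16.7333 = 0.3701

F = 0.370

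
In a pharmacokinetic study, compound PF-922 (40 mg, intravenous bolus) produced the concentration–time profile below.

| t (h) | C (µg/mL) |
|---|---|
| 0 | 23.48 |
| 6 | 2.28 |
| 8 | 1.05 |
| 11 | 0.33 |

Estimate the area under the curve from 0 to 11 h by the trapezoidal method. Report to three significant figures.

AUC = 82.7 µg/mL·h

Trapezoidal AUC_0→11:
  [0→6]: (23.48+2.28)/2 × 6 = 77.28
  [6→8]: (2.28+1.05)/2 × 2 = 3.33
  [8→11]: (1.05+0.33)/2 × 3 = 2.07
  Sum = 82.68 µg/mL·h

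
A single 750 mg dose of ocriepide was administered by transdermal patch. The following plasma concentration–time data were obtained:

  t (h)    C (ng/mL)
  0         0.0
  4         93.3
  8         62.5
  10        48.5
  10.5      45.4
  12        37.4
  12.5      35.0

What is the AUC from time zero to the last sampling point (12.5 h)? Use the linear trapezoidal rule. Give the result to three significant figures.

AUC = 713 ng/mL·h

Trapezoidal AUC_0→12.5:
  [0→4]: (0.0+93.3)/2 × 4 = 186.6
  [4→8]: (93.3+62.5)/2 × 4 = 311.6
  [8→10]: (62.5+48.5)/2 × 2 = 111.0
  [10→10.5]: (48.5+45.4)/2 × 0.5 = 23.475
  [10.5→12]: (45.4+37.4)/2 × 1.5 = 62.1
  [12→12.5]: (37.4+35.0)/2 × 0.5 = 18.1
  Sum = 712.875 ng/mL·h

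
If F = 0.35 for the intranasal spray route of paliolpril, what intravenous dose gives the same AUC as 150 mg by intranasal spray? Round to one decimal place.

Systemic exposure from an extravascular dose = F × D_ev, so the equivalent IV dose is F × D_ev.
D_iv = F × D_ev = 0.35 × 150 = 52.5 mg

D_iv = 52.5 mg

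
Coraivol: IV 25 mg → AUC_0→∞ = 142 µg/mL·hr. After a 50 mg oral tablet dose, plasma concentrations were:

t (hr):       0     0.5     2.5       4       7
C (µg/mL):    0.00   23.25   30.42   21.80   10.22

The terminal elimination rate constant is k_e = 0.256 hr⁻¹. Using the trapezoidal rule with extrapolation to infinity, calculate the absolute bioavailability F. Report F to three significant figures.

Trapezoidal AUC_0→7 (oral tablet):
  [0→0.5]: (0.00+23.25)/2 × 0.5 = 5.8125
  [0.5→2.5]: (23.25+30.42)/2 × 2 = 53.67
  [2.5→4]: (30.42+21.80)/2 × 1.5 = 39.165
  [4→7]: (21.80+10.22)/2 × 3 = 48.03
  Sum = 146.6775 µg/mL·hr
Tail: C_last/k_e = 10.22/0.256 = 39.922
AUC_0→∞ (oral tablet) = 146.6775 + 39.922 = 186.5995 µg/mL·hr
F = (AUC_ev/D_ev)/(AUC_iv/D_iv) = (186.5995/50)/(142/25) = 3.73199/5.68 = 0.6570

F = 0.657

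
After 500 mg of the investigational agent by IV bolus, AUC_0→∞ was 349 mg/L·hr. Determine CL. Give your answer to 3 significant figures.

CL = 1.43 L/hr

CL = Dose_iv / AUC_0→∞
   = 500 / 349 = 1.43266 L/hr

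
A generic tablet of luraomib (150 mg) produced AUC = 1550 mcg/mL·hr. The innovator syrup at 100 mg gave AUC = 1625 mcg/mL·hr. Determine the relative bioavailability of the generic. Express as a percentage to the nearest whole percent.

F_rel = (AUC_test/D_test) / (AUC_ref/D_ref)
      = (1550/150) / (1625/100)
      = 10.3333 / 16.25 = 0.6359 = 63.59%

F_rel = 64%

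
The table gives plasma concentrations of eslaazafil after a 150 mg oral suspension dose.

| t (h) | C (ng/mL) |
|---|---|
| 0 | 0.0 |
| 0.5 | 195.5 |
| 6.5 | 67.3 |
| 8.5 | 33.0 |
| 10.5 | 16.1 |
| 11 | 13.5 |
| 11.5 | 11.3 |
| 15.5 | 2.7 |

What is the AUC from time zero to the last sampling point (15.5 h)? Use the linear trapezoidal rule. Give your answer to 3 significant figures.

AUC = 1030 ng/mL·h

Trapezoidal AUC_0→15.5:
  [0→0.5]: (0.0+195.5)/2 × 0.5 = 48.875
  [0.5→6.5]: (195.5+67.3)/2 × 6 = 788.4
  [6.5→8.5]: (67.3+33.0)/2 × 2 = 100.3
  [8.5→10.5]: (33.0+16.1)/2 × 2 = 49.1
  [10.5→11]: (16.1+13.5)/2 × 0.5 = 7.4
  [11→11.5]: (13.5+11.3)/2 × 0.5 = 6.2
  [11.5→15.5]: (11.3+2.7)/2 × 4 = 28.0
  Sum = 1028.275 ng/mL·h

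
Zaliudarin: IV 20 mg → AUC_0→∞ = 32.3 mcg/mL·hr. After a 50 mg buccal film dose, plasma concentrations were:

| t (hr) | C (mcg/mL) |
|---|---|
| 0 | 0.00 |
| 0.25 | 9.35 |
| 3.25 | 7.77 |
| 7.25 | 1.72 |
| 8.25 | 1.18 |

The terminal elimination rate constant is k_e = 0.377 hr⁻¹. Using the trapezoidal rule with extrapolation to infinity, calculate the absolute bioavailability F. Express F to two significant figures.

F = 0.62

Trapezoidal AUC_0→8.25 (buccal film):
  [0→0.25]: (0.00+9.35)/2 × 0.25 = 1.16875
  [0.25→3.25]: (9.35+7.77)/2 × 3 = 25.68
  [3.25→7.25]: (7.77+1.72)/2 × 4 = 18.98
  [7.25→8.25]: (1.72+1.18)/2 × 1 = 1.45
  Sum = 47.27875 mcg/mL·hr
Tail: C_last/k_e = 1.18/0.377 = 3.130
AUC_0→∞ (buccal film) = 47.27875 + 3.130 = 50.40875 mcg/mL·hr
F = (AUC_ev/D_ev)/(AUC_iv/D_iv) = (50.40875/50)/(32.3/20) = 1.008175/1.615 = 0.6243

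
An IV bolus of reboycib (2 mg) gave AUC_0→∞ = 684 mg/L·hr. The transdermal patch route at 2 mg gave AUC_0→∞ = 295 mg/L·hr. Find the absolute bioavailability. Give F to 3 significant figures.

F = 0.431

F = (AUC_ev / D_ev) / (AUC_iv / D_iv)
  = (295/2) / (684/2)
  = 147.5 / 342 = 0.4313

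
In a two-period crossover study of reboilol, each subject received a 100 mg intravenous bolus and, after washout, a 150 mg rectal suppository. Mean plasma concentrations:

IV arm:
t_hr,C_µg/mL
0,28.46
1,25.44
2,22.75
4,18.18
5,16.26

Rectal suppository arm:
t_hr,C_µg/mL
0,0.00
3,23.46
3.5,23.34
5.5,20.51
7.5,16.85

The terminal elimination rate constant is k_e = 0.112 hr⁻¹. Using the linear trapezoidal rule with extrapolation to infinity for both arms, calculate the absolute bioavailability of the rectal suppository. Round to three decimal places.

Trapezoidal AUC_0→5 (IV):
  [0→1]: (28.46+25.44)/2 × 1 = 26.95
  [1→2]: (25.44+22.75)/2 × 1 = 24.095
  [2→4]: (22.75+18.18)/2 × 2 = 40.93
  [4→5]: (18.18+16.26)/2 × 1 = 17.22
  Sum = 109.195 µg/mL·hr
IV tail: 16.26/0.112 = 145.179; AUC_iv,0→∞ = 109.195 + 145.179 = 254.374 µg/mL·hr
Trapezoidal AUC_0→7.5 (rectal suppository):
  [0→3]: (0.00+23.46)/2 × 3 = 35.19
  [3→3.5]: (23.46+23.34)/2 × 0.5 = 11.7
  [3.5→5.5]: (23.34+20.51)/2 × 2 = 43.85
  [5.5→7.5]: (20.51+16.85)/2 × 2 = 37.36
  Sum = 128.1 µg/mL·hr
rectal suppository tail: 16.85/0.112 = 150.446; AUC_ev,0→∞ = 128.1 + 150.446 = 278.546 µg/mL·hr
F = (AUC_ev/D_ev)/(AUC_iv/D_iv) = (278.546/150)/(254.374/100) = 1.85697/2.54374 = 0.7300

F = 0.730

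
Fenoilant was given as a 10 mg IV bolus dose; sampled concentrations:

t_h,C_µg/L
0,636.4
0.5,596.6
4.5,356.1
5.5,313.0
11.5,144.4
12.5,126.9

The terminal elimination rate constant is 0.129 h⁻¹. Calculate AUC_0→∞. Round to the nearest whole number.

AUC = 5040 µg/L·h

Trapezoidal AUC_0→12.5:
  [0→0.5]: (636.4+596.6)/2 × 0.5 = 308.25
  [0.5→4.5]: (596.6+356.1)/2 × 4 = 1905.4
  [4.5→5.5]: (356.1+313.0)/2 × 1 = 334.55
  [5.5→11.5]: (313.0+144.4)/2 × 6 = 1372.2
  [11.5→12.5]: (144.4+126.9)/2 × 1 = 135.65
  Sum = 4056.05 µg/L·h
Extrapolated tail: C_last / k_e = 126.9 / 0.129 = 983.721
AUC_0→∞ = 4056.05 + 983.721 = 5039.771 µg/L·h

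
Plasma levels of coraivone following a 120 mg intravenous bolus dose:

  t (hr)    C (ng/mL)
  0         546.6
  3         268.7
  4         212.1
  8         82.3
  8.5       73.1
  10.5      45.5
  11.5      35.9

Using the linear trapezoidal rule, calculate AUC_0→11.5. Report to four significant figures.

AUC = 2250 ng/mL·hr

Trapezoidal AUC_0→11.5:
  [0→3]: (546.6+268.7)/2 × 3 = 1222.95
  [3→4]: (268.7+212.1)/2 × 1 = 240.4
  [4→8]: (212.1+82.3)/2 × 4 = 588.8
  [8→8.5]: (82.3+73.1)/2 × 0.5 = 38.85
  [8.5→10.5]: (73.1+45.5)/2 × 2 = 118.6
  [10.5→11.5]: (45.5+35.9)/2 × 1 = 40.7
  Sum = 2250.3 ng/mL·hr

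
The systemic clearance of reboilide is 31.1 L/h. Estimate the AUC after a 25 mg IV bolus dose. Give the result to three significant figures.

AUC = 0.804 mg/L·h

AUC_0→∞ = Dose_iv / CL
        = 25 / 31.1 = 0.803859 mg/L·h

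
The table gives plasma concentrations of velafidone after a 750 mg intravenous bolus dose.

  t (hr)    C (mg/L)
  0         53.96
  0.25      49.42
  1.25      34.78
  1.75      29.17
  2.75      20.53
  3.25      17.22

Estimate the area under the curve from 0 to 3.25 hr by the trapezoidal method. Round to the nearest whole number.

Trapezoidal AUC_0→3.25:
  [0→0.25]: (53.96+49.42)/2 × 0.25 = 12.9225
  [0.25→1.25]: (49.42+34.78)/2 × 1 = 42.1
  [1.25→1.75]: (34.78+29.17)/2 × 0.5 = 15.9875
  [1.75→2.75]: (29.17+20.53)/2 × 1 = 24.85
  [2.75→3.25]: (20.53+17.22)/2 × 0.5 = 9.4375
  Sum = 105.2975 mg/L·hr

AUC = 105 mg/L·hr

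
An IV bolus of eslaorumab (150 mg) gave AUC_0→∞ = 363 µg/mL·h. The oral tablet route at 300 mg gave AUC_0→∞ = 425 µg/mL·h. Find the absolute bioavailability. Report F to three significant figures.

F = 0.585

F = (AUC_ev / D_ev) / (AUC_iv / D_iv)
  = (425/300) / (363/150)
  = 1.41667 / 2.42 = 0.5854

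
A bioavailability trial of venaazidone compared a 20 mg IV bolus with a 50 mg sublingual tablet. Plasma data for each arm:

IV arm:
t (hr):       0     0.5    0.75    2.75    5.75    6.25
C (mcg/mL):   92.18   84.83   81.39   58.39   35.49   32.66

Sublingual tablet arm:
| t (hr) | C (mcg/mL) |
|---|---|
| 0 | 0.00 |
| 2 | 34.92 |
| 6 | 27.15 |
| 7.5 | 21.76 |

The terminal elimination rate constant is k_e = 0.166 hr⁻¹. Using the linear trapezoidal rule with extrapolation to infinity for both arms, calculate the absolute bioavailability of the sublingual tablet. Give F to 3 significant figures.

F = 0.234

Trapezoidal AUC_0→6.25 (IV):
  [0→0.5]: (92.18+84.83)/2 × 0.5 = 44.2525
  [0.5→0.75]: (84.83+81.39)/2 × 0.25 = 20.7775
  [0.75→2.75]: (81.39+58.39)/2 × 2 = 139.78
  [2.75→5.75]: (58.39+35.49)/2 × 3 = 140.82
  [5.75→6.25]: (35.49+32.66)/2 × 0.5 = 17.0375
  Sum = 362.6675 mcg/mL·hr
IV tail: 32.66/0.166 = 196.747; AUC_iv,0→∞ = 362.6675 + 196.747 = 559.4145 mcg/mL·hr
Trapezoidal AUC_0→7.5 (sublingual tablet):
  [0→2]: (0.00+34.92)/2 × 2 = 34.92
  [2→6]: (34.92+27.15)/2 × 4 = 124.14
  [6→7.5]: (27.15+21.76)/2 × 1.5 = 36.6825
  Sum = 195.7425 mcg/mL·hr
sublingual tablet tail: 21.76/0.166 = 131.084; AUC_ev,0→∞ = 195.7425 + 131.084 = 326.8265 mcg/mL·hr
F = (AUC_ev/D_ev)/(AUC_iv/D_iv) = (326.8265/50)/(559.4145/20) = 6.53653/27.970725 = 0.2337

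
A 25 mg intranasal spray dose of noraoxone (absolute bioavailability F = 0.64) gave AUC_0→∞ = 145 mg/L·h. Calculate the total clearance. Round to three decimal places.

CL = F × Dose / AUC_0→∞
   = 0.64 × 25 / 145 = 0.110345 L/h

CL = 0.110 L/h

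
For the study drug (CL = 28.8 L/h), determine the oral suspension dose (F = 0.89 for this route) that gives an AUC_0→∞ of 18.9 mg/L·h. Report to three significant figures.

Dose = 612 mg

Dose = CL × AUC_0→∞ / F
     = 28.8 × 18.9 / 0.89 = 611.596 mg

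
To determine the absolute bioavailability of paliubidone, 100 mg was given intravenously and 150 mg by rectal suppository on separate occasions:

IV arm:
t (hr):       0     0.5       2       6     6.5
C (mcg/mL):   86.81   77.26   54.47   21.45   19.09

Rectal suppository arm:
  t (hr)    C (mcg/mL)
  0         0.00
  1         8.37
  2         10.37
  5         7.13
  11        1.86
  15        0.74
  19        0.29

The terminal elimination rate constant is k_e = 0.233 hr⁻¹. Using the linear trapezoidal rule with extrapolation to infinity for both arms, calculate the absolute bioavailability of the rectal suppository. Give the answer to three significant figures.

Trapezoidal AUC_0→6.5 (IV):
  [0→0.5]: (86.81+77.26)/2 × 0.5 = 41.0175
  [0.5→2]: (77.26+54.47)/2 × 1.5 = 98.7975
  [2→6]: (54.47+21.45)/2 × 4 = 151.84
  [6→6.5]: (21.45+19.09)/2 × 0.5 = 10.135
  Sum = 301.79 mcg/mL·hr
IV tail: 19.09/0.233 = 81.931; AUC_iv,0→∞ = 301.79 + 81.931 = 383.721 mcg/mL·hr
Trapezoidal AUC_0→19 (rectal suppository):
  [0→1]: (0.00+8.37)/2 × 1 = 4.185
  [1→2]: (8.37+10.37)/2 × 1 = 9.37
  [2→5]: (10.37+7.13)/2 × 3 = 26.25
  [5→11]: (7.13+1.86)/2 × 6 = 26.97
  [11→15]: (1.86+0.74)/2 × 4 = 5.2
  [15→19]: (0.74+0.29)/2 × 4 = 2.06
  Sum = 74.035 mcg/mL·hr
rectal suppository tail: 0.29/0.233 = 1.245; AUC_ev,0→∞ = 74.035 + 1.245 = 75.28 mcg/mL·hr
F = (AUC_ev/D_ev)/(AUC_iv/D_iv) = (75.28/150)/(383.721/100) = 0.501867/3.83721 = 0.1308

F = 0.131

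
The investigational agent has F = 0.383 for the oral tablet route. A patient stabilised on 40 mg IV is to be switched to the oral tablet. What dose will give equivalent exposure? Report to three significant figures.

D_oral = 104 mg

For equal systemic exposure: F × D_ev = D_iv
D_ev = D_iv / F = 40 / 0.383 = 104.439 mg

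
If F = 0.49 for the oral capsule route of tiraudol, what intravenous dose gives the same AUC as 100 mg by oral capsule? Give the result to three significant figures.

D_iv = 49.0 mg

Systemic exposure from an extravascular dose = F × D_ev, so the equivalent IV dose is F × D_ev.
D_iv = F × D_ev = 0.49 × 100 = 49 mg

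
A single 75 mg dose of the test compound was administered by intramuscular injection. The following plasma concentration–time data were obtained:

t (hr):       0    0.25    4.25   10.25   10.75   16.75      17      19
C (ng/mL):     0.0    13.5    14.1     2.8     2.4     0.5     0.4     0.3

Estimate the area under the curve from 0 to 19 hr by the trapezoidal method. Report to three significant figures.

AUC = 118 ng/mL·hr

Trapezoidal AUC_0→19:
  [0→0.25]: (0.0+13.5)/2 × 0.25 = 1.6875
  [0.25→4.25]: (13.5+14.1)/2 × 4 = 55.2
  [4.25→10.25]: (14.1+2.8)/2 × 6 = 50.7
  [10.25→10.75]: (2.8+2.4)/2 × 0.5 = 1.3
  [10.75→16.75]: (2.4+0.5)/2 × 6 = 8.7
  [16.75→17]: (0.5+0.4)/2 × 0.25 = 0.1125
  [17→19]: (0.4+0.3)/2 × 2 = 0.7
  Sum = 118.4 ng/mL·hr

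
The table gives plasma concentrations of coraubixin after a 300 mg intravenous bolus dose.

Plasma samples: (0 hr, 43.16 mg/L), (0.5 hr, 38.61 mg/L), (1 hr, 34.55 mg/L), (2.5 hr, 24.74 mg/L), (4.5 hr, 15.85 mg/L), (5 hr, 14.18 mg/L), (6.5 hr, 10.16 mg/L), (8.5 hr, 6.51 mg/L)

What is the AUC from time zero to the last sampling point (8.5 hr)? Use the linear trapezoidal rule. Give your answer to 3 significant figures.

Trapezoidal AUC_0→8.5:
  [0→0.5]: (43.16+38.61)/2 × 0.5 = 20.4425
  [0.5→1]: (38.61+34.55)/2 × 0.5 = 18.29
  [1→2.5]: (34.55+24.74)/2 × 1.5 = 44.4675
  [2.5→4.5]: (24.74+15.85)/2 × 2 = 40.59
  [4.5→5]: (15.85+14.18)/2 × 0.5 = 7.5075
  [5→6.5]: (14.18+10.16)/2 × 1.5 = 18.255
  [6.5→8.5]: (10.16+6.51)/2 × 2 = 16.67
  Sum = 166.2225 mg/L·hr

AUC = 166 mg/L·hr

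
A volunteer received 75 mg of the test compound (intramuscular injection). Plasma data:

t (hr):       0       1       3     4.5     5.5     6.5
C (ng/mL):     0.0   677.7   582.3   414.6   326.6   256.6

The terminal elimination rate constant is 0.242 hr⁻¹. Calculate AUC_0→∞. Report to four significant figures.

Trapezoidal AUC_0→6.5:
  [0→1]: (0.0+677.7)/2 × 1 = 338.85
  [1→3]: (677.7+582.3)/2 × 2 = 1260.0
  [3→4.5]: (582.3+414.6)/2 × 1.5 = 747.675
  [4.5→5.5]: (414.6+326.6)/2 × 1 = 370.6
  [5.5→6.5]: (326.6+256.6)/2 × 1 = 291.6
  Sum = 3008.725 ng/mL·hr
Extrapolated tail: C_last / k_e = 256.6 / 0.242 = 1060.331
AUC_0→∞ = 3008.725 + 1060.331 = 4069.056 ng/mL·hr

AUC = 4069 ng/mL·hr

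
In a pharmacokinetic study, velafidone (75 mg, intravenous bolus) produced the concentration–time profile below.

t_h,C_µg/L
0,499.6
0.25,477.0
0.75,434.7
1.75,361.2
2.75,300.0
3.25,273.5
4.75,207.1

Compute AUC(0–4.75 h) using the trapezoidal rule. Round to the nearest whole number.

Trapezoidal AUC_0→4.75:
  [0→0.25]: (499.6+477.0)/2 × 0.25 = 122.075
  [0.25→0.75]: (477.0+434.7)/2 × 0.5 = 227.925
  [0.75→1.75]: (434.7+361.2)/2 × 1 = 397.95
  [1.75→2.75]: (361.2+300.0)/2 × 1 = 330.6
  [2.75→3.25]: (300.0+273.5)/2 × 0.5 = 143.375
  [3.25→4.75]: (273.5+207.1)/2 × 1.5 = 360.45
  Sum = 1582.375 µg/L·h

AUC = 1582 µg/L·h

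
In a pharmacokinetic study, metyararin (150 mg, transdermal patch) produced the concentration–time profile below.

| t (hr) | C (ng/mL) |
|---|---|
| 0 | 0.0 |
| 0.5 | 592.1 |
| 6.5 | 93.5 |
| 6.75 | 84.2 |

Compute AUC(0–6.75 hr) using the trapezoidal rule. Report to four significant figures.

AUC = 2227 ng/mL·hr

Trapezoidal AUC_0→6.75:
  [0→0.5]: (0.0+592.1)/2 × 0.5 = 148.025
  [0.5→6.5]: (592.1+93.5)/2 × 6 = 2056.8
  [6.5→6.75]: (93.5+84.2)/2 × 0.25 = 22.2125
  Sum = 2227.0375 ng/mL·hr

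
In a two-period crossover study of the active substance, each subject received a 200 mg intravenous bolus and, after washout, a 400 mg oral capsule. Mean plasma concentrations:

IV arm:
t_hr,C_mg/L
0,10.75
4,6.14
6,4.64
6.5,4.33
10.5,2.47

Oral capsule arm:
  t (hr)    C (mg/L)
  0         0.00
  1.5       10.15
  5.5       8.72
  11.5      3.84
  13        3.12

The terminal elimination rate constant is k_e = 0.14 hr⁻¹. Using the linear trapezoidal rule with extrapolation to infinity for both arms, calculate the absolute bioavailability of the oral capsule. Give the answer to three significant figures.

Trapezoidal AUC_0→10.5 (IV):
  [0→4]: (10.75+6.14)/2 × 4 = 33.78
  [4→6]: (6.14+4.64)/2 × 2 = 10.78
  [6→6.5]: (4.64+4.33)/2 × 0.5 = 2.2425
  [6.5→10.5]: (4.33+2.47)/2 × 4 = 13.6
  Sum = 60.4025 mg/L·hr
IV tail: 2.47/0.14 = 17.643; AUC_iv,0→∞ = 60.4025 + 17.643 = 78.0455 mg/L·hr
Trapezoidal AUC_0→13 (oral capsule):
  [0→1.5]: (0.00+10.15)/2 × 1.5 = 7.6125
  [1.5→5.5]: (10.15+8.72)/2 × 4 = 37.74
  [5.5→11.5]: (8.72+3.84)/2 × 6 = 37.68
  [11.5→13]: (3.84+3.12)/2 × 1.5 = 5.22
  Sum = 88.2525 mg/L·hr
oral capsule tail: 3.12/0.14 = 22.286; AUC_ev,0→∞ = 88.2525 + 22.286 = 110.5385 mg/L·hr
F = (AUC_ev/D_ev)/(AUC_iv/D_iv) = (110.5385/400)/(78.0455/200) = 0.27634625/0.3902275 = 0.7082

F = 0.708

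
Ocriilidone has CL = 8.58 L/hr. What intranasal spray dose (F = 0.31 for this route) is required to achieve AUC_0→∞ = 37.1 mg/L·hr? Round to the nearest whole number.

Dose = 1027 mg

Dose = CL × AUC_0→∞ / F
     = 8.58 × 37.1 / 0.31 = 1026.83 mg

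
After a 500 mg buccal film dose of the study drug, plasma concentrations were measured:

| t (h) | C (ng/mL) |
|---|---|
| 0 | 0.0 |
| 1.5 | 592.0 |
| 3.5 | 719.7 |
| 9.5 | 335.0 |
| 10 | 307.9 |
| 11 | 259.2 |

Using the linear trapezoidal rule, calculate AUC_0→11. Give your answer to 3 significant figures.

Trapezoidal AUC_0→11:
  [0→1.5]: (0.0+592.0)/2 × 1.5 = 444.0
  [1.5→3.5]: (592.0+719.7)/2 × 2 = 1311.7
  [3.5→9.5]: (719.7+335.0)/2 × 6 = 3164.1
  [9.5→10]: (335.0+307.9)/2 × 0.5 = 160.725
  [10→11]: (307.9+259.2)/2 × 1 = 283.55
  Sum = 5364.075 ng/mL·h

AUC = 5360 ng/mL·h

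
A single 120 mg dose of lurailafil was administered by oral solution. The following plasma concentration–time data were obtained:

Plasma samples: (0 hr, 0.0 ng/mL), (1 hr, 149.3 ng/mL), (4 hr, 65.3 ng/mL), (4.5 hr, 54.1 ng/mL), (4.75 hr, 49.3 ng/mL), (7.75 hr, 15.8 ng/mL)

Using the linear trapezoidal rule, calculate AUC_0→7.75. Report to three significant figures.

AUC = 537 ng/mL·hr

Trapezoidal AUC_0→7.75:
  [0→1]: (0.0+149.3)/2 × 1 = 74.65
  [1→4]: (149.3+65.3)/2 × 3 = 321.9
  [4→4.5]: (65.3+54.1)/2 × 0.5 = 29.85
  [4.5→4.75]: (54.1+49.3)/2 × 0.25 = 12.925
  [4.75→7.75]: (49.3+15.8)/2 × 3 = 97.65
  Sum = 536.975 ng/mL·hr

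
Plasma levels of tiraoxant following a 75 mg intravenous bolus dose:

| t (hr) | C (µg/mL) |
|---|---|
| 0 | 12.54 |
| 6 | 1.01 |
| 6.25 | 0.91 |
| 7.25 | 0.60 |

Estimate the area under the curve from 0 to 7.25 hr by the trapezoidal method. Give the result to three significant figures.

Trapezoidal AUC_0→7.25:
  [0→6]: (12.54+1.01)/2 × 6 = 40.65
  [6→6.25]: (1.01+0.91)/2 × 0.25 = 0.24
  [6.25→7.25]: (0.91+0.60)/2 × 1 = 0.755
  Sum = 41.645 µg/mL·hr

AUC = 41.6 µg/mL·hr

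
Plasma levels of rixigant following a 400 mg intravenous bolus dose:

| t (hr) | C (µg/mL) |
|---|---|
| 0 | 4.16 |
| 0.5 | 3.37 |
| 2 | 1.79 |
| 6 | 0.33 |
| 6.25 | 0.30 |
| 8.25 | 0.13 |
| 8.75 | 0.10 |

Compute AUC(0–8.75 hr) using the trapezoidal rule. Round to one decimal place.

Trapezoidal AUC_0→8.75:
  [0→0.5]: (4.16+3.37)/2 × 0.5 = 1.8825
  [0.5→2]: (3.37+1.79)/2 × 1.5 = 3.87
  [2→6]: (1.79+0.33)/2 × 4 = 4.24
  [6→6.25]: (0.33+0.30)/2 × 0.25 = 0.07875
  [6.25→8.25]: (0.30+0.13)/2 × 2 = 0.43
  [8.25→8.75]: (0.13+0.10)/2 × 0.5 = 0.0575
  Sum = 10.55875 µg/mL·hr

AUC = 10.6 µg/mL·hr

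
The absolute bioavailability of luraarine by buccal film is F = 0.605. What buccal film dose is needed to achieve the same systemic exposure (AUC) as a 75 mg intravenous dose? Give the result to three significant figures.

D_buccal = 124 mg

For equal systemic exposure: F × D_ev = D_iv
D_ev = D_iv / F = 75 / 0.605 = 123.967 mg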